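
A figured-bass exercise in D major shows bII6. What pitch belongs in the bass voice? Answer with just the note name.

bII in D major has root Eb; the chord is Eb-G-Bb.
The figure 6 means first inversion — the third is in the bass.

G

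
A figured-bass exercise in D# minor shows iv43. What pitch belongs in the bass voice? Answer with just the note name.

D#

iv in D# minor has root G#; the chord is G#-B-D#-F#.
The figure 43 means second inversion — the fifth is in the bass.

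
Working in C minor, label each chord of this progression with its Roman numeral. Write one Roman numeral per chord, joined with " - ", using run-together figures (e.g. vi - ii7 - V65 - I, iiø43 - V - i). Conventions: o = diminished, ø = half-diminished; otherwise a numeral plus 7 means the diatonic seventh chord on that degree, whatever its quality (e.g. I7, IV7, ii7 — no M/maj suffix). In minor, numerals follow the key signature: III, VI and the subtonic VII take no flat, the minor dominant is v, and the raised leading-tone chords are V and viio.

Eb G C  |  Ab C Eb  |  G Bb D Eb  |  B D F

i6 - VI - III65 - viio

Eb-G-C: root C is the tonic; minor triad there is i6.
Ab-C-Eb has root Ab, degree 6 in C minor, so VI.
G-Bb-D-Eb has root Eb, degree 3 in C minor, so III65.
B-D-F has root B, degree 7 in C minor, so viio.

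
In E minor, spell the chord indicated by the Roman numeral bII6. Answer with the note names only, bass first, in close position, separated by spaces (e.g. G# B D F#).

bII6 is the Neapolitan sixth — a major triad on the lowered second degree, here in its customary first inversion. In E minor that root is F.
So the chord is F-A-C.
With the 6 figure the chord is in first inversion; from the bass A upward in close position it reads A-C-F.

A C F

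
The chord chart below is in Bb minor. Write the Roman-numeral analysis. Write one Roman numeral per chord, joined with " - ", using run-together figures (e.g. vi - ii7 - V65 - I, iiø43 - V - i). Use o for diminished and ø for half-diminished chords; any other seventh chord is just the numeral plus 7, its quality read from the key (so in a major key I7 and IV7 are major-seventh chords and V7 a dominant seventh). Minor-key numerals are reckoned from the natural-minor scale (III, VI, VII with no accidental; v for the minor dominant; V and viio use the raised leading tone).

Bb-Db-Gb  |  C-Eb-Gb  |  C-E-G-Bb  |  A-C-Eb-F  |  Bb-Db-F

Bb-Db-Gb: root Gb is the submediant; major triad there is VI6.
C-Eb-Gb has root C, degree 2 in Bb minor, so iio.
C-E-G-Bb is the secondary dominant of V (dominant seventh chord on C): V7/V.
A-C-Eb-F: root F is the dominant; dominant seventh chord there is V65.
Bb-Db-F has root Bb, degree 1 in Bb minor, so i.

VI6 - iio - V7/V - V65 - i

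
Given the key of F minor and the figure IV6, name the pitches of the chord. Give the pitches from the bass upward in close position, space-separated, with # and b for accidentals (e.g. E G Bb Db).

D F Bb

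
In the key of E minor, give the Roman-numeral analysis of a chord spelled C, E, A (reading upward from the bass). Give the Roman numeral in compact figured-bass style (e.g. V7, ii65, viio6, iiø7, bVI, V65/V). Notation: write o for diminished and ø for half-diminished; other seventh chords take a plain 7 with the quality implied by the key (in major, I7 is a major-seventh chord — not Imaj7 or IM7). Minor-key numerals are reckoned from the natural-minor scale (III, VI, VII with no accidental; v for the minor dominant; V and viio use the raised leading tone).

iv6

The pitches A-C-E form a minor triad rooted on A.
A is scale degree 4 in E minor, and a minor triad on that degree is written iv.
With C in the bass the chord is in first inversion, so the figured bass is 6.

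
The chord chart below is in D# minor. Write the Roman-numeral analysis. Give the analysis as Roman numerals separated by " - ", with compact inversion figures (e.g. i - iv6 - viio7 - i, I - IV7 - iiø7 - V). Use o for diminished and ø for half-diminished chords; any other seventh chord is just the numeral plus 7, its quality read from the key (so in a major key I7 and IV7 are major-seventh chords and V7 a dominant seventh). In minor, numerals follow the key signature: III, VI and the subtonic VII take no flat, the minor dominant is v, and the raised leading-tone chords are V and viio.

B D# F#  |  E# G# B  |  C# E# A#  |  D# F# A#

B-D#-F#: major triad on B = scale degree 6 → VI.
E#-G#-B has root E#, degree 2 in D# minor, so iio.
C#-E#-A# has root A#, degree 5 in D# minor, so v6.
D#-F#-A# has root D#, degree 1 in D# minor, so i.

VI - iio - v6 - i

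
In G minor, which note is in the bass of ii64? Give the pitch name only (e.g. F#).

E

ii in G minor has root A; the chord is A-C-E.
The figure 64 means second inversion — the fifth is in the bass.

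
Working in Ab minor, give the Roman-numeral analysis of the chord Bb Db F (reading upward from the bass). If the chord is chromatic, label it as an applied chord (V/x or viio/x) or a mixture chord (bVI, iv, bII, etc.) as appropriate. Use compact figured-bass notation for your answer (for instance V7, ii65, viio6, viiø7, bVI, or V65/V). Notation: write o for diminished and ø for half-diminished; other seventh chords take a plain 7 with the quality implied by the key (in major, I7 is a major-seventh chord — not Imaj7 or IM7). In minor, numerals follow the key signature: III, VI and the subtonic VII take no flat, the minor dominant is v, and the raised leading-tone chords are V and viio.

ii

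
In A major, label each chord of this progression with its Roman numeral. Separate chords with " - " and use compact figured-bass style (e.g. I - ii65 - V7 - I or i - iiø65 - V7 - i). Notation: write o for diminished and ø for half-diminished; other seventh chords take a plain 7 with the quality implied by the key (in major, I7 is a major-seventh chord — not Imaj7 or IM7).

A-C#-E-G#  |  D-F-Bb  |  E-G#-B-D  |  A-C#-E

A-C#-E-G# has root A, degree 1 in A major, so I7.
D-F-Bb is non-diatonic — a major triad on the lowered supertonic (Bb): the Neapolitan sixth, bII6 (third, D, in the bass — hence the 6).
E-G#-B-D: root E is the dominant; dominant seventh chord there is V7.
A-C#-E: major triad on A = scale degree 1 → I.

I7 - bII6 - V7 - I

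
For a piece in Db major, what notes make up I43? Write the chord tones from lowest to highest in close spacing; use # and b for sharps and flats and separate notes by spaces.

Ab C Db F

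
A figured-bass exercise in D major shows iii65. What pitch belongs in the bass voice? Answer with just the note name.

A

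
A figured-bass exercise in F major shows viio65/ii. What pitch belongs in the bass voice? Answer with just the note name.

The applied chord viio65/ii is rooted on F#: F#-A-C-Eb.
The figure 65 means first inversion — the third is in the bass.

A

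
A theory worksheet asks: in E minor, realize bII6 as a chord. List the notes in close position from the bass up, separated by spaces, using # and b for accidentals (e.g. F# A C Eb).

A C F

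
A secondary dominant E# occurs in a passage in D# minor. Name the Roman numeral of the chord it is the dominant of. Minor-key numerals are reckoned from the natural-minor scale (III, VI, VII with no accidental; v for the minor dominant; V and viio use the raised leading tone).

The chord is a major triad on E#.
A dominant resolves down a perfect fifth: E# → A#. In D# minor, A# is scale degree 5, i.e. V.

V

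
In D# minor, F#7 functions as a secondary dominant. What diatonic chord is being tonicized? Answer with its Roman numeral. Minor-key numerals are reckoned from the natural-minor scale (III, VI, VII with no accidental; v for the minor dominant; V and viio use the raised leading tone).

VI

The chord is a dominant seventh chord on F#.
A dominant resolves down a perfect fifth: F# → B. In D# minor, B is scale degree 6, i.e. VI.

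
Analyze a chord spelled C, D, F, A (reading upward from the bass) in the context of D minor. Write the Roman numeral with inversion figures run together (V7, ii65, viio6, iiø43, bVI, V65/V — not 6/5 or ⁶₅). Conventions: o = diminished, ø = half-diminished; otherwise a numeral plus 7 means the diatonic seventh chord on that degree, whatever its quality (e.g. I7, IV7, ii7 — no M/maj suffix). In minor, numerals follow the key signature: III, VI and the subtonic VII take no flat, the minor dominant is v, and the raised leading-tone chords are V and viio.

i42

Stacked in thirds the chord is D-F-A-C: a minor seventh chord on D.
D is scale degree 1 in D minor, and a minor seventh chord on that degree is written i7.
With C in the bass the chord is in third inversion, so the figured bass is 42.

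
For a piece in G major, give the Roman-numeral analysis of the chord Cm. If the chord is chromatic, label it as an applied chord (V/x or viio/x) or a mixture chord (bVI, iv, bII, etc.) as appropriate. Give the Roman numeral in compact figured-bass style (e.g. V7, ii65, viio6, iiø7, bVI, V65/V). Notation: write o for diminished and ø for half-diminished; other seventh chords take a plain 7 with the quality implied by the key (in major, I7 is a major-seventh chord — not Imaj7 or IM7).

The pitches C-Eb-G form a minor triad rooted on C.
C is the fourth degree of G major. This is the minor subdominant, borrowed from the parallel minor.

iv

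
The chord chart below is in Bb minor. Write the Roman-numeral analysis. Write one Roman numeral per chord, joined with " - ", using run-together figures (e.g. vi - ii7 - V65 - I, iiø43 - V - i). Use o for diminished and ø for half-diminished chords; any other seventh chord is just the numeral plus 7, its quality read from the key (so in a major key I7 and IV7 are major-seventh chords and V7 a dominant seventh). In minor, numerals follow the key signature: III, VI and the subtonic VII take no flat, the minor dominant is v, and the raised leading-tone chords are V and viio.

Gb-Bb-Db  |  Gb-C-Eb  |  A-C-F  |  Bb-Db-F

Gb-Bb-Db: major triad on Gb = scale degree 6 → VI.
Gb-C-Eb has root C, degree 2 in Bb minor, so iio64.
A-C-F has root F, degree 5 in Bb minor, so V6.
Bb-Db-F has root Bb, degree 1 in Bb minor, so i.

VI - iio64 - V6 - i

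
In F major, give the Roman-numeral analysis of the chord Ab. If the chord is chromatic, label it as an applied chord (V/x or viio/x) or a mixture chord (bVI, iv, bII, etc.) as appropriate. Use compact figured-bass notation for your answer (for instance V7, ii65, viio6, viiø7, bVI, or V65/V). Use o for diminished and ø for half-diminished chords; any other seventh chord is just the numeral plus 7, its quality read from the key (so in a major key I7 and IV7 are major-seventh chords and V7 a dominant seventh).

The pitches Ab-C-Eb form a major triad rooted on Ab.
Ab is the lowered third degree of F major (diatonic 3 would be A). This is a major triad on the lowered third degree, borrowed from the parallel minor.

bIII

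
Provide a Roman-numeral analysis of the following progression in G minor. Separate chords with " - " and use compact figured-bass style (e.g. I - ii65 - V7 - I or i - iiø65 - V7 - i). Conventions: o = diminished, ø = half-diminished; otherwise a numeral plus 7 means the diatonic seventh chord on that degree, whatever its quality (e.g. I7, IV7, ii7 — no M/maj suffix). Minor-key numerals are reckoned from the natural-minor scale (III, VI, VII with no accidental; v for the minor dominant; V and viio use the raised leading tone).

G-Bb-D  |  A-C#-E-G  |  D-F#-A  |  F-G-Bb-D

G-Bb-D has root G, degree 1 in G minor, so i.
A-C#-E-G: chromatic; A is V of V, so V7/V.
D-F#-A: major triad on D = scale degree 5 → V.
F-G-Bb-D: minor seventh chord on G = scale degree 1 → i42.

i - V7/V - V - i42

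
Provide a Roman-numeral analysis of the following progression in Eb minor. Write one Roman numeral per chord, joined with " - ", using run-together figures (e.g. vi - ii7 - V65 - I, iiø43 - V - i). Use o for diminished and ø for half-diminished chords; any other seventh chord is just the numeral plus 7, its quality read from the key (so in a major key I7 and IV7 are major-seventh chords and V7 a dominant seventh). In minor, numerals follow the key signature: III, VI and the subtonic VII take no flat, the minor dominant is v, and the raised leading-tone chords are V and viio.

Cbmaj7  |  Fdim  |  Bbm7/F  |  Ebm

VI7 - iio - v43 - i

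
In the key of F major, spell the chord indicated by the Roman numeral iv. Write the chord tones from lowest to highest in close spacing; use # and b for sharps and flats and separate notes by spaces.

Bb Db F

Scale degree 4 in F major is Bb; here the chord built on it is altered to a minor triad. iv is the minor subdominant, borrowed from the parallel minor.
So the chord is Bb-Db-F, a minor triad.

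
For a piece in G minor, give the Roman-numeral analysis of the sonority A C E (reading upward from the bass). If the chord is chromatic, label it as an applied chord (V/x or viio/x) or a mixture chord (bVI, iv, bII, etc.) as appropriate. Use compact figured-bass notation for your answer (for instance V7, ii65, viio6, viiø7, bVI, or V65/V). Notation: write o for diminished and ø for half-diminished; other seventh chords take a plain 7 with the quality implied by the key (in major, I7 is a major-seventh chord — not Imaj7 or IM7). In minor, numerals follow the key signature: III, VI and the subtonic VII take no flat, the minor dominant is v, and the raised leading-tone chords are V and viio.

ii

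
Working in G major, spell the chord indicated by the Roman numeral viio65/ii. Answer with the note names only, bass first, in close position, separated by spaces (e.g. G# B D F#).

B D F G#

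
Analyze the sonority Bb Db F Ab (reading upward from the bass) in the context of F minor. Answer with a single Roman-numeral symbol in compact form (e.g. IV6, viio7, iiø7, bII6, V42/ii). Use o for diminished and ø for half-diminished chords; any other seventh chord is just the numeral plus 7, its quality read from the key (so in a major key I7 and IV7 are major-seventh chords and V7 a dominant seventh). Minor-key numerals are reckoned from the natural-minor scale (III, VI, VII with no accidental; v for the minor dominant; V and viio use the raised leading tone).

iv7

Stacked in thirds the chord is Bb-Db-F-Ab: a minor seventh chord on Bb.
Bb is scale degree 4 in F minor, and a minor seventh chord on that degree is written iv7.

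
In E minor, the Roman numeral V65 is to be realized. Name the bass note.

V in E minor has root B; the chord is B-D#-F#-A.
The figure 65 means first inversion — the third is in the bass.

D#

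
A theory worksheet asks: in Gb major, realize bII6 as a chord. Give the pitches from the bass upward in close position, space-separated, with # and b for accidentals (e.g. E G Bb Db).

Cb Ebb Abb

Scale degree 2 in Gb major is Ab; lowering it a half step gives Abb. bII6 is the Neapolitan sixth — a major triad on the lowered second degree, here in its customary first inversion.
So the chord is Abb-Cb-Ebb.
The figured bass 6 indicates first inversion, placing the third (Cb) in the bass: Cb-Ebb-Abb.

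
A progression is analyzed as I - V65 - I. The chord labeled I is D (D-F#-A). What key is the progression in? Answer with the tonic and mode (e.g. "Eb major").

D major

The chord D is a major triad rooted on D; its label is I.
If D is scale degree 1 and the mode makes that degree carry a major triad, the tonic is D and the mode is major.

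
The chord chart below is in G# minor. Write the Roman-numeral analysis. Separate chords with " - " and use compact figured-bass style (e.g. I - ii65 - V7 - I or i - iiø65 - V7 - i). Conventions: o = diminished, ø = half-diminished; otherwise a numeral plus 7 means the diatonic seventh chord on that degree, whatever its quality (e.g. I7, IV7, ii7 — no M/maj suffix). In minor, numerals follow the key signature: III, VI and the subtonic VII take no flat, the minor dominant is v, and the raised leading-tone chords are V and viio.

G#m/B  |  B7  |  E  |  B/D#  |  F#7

i6 - V7/VI - VI - III6 - VII7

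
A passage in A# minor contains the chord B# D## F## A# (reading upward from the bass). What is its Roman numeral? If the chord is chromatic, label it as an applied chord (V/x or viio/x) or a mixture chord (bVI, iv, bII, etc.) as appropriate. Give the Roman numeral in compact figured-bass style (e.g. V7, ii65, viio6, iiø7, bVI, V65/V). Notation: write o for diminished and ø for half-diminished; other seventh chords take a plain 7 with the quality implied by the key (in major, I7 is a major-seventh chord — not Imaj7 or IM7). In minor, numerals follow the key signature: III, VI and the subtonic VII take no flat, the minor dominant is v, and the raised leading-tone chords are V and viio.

Stacked in thirds the chord is B#-D##-F##-A#: a dominant seventh chord on B#.
B# is not a diatonic chord root with this quality in A# minor, but it lies a perfect fifth above E# (V), so the chord functions as an applied dominant of V.

V7/V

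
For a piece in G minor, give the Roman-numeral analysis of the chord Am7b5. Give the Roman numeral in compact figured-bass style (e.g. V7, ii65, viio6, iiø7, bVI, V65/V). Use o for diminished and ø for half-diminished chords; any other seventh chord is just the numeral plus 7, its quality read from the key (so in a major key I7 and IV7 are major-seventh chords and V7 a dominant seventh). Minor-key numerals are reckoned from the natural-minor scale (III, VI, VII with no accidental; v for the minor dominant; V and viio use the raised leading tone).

iiø7

The pitches A-C-Eb-G form a half-diminished seventh chord rooted on A.
In G minor, A is the supertonic; the diatonic half-diminished seventh chord there is iiø7.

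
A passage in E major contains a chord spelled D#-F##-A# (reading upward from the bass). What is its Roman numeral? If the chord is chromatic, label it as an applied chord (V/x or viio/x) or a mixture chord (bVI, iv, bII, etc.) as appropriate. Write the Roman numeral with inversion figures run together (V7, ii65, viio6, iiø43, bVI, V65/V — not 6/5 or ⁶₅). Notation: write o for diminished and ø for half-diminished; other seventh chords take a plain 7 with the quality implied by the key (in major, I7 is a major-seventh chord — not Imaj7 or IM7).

The pitches D#-F##-A# form a major triad rooted on D#.
D# is not a diatonic chord root with this quality in E major, but it lies a perfect fifth above G# (iii), so the chord functions as an applied dominant of iii.

V/iii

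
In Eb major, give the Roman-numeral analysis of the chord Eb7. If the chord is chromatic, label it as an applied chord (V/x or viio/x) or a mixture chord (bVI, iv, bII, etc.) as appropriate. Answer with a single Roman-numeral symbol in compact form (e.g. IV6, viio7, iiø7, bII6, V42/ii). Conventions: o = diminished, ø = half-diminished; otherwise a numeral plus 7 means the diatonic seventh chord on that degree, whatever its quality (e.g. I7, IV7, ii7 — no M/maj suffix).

V7/IV

The pitches Eb-G-Bb-Db form a dominant seventh chord rooted on Eb.
Eb is not a diatonic chord root with this quality in Eb major, but it lies a perfect fifth above Ab (IV), so the chord functions as an applied dominant of IV.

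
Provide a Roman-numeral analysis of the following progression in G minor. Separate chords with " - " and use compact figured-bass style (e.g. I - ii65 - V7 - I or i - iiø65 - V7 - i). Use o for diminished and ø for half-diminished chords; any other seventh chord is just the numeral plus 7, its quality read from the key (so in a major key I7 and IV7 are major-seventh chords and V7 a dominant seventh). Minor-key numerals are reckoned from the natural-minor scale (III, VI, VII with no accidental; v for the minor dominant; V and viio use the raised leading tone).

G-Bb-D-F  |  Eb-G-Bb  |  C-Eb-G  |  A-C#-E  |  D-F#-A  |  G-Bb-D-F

i7 - VI - iv - V/V - V - i7

G-Bb-D-F has root G, degree 1 in G minor, so i7.
Eb-G-Bb: root Eb is the submediant; major triad there is VI.
C-Eb-G has root C, degree 4 in G minor, so iv.
A-C#-E: a major triad on A, the applied dominant of V → V/V.
D-F#-A has root D, degree 5 in G minor, so V.
G-Bb-D-F: root G is the tonic; minor seventh chord there is i7.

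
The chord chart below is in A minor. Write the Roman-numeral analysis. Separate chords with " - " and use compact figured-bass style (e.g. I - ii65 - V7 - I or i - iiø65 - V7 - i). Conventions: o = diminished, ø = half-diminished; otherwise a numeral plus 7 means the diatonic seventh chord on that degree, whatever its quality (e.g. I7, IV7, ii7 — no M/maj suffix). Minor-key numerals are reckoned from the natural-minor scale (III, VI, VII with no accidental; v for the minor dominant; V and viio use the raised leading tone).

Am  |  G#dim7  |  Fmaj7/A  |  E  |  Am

i - viio7 - VI65 - V - i

Am: root A is the tonic; minor triad there is i.
G#dim7: fully diminished seventh chord on G# = scale degree 7 → viio7.
Fmaj7/A: major seventh chord on F = scale degree 6 → VI65.
E: root E is the dominant; major triad there is V.
Am: minor triad on A = scale degree 1 → i.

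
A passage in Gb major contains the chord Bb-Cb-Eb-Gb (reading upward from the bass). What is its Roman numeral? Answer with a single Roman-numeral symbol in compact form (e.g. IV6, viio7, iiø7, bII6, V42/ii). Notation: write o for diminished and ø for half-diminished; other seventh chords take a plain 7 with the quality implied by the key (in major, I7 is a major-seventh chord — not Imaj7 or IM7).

IV42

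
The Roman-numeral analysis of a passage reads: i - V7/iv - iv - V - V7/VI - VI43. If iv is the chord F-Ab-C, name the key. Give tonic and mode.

C minor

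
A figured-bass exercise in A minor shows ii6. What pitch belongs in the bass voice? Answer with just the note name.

D

ii in A minor has root B; the chord is B-D-F#.
The figure 6 means first inversion — the third is in the bass.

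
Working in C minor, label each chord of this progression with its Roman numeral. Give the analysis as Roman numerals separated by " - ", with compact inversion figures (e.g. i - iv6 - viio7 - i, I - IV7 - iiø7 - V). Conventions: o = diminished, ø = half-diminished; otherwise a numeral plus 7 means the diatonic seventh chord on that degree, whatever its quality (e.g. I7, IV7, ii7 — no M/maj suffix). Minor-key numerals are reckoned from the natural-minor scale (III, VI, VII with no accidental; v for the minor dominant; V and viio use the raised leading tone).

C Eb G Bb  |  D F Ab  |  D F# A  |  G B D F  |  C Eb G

C-Eb-G-Bb: minor seventh chord on C = scale degree 1 → i7.
D-F-Ab: root D is the supertonic; diminished triad there is iio.
D-F#-A: a major triad on D, the applied dominant of V → V/V.
G-B-D-F has root G, degree 5 in C minor, so V7.
C-Eb-G: minor triad on C = scale degree 1 → i.

i7 - iio - V/V - V7 - i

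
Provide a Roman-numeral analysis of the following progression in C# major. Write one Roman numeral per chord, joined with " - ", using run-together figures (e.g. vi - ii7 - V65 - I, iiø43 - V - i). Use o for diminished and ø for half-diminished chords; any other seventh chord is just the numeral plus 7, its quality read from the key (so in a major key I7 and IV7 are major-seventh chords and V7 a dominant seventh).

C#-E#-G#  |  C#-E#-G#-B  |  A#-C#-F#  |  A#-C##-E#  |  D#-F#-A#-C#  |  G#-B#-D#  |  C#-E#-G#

I - V7/IV - IV6 - V/ii - ii7 - V - I

C#-E#-G#: major triad on C# = scale degree 1 → I.
C#-E#-G#-B: chromatic; C# is V of IV, so V7/IV.
A#-C#-F# has root F#, degree 4 in C# major, so IV6.
A#-C##-E# is the secondary dominant of ii (major triad on A#): V/ii.
D#-F#-A#-C# has root D#, degree 2 in C# major, so ii7.
G#-B#-D#: root G# is the dominant; major triad there is V.
C#-E#-G#: major triad on C# = scale degree 1 → I.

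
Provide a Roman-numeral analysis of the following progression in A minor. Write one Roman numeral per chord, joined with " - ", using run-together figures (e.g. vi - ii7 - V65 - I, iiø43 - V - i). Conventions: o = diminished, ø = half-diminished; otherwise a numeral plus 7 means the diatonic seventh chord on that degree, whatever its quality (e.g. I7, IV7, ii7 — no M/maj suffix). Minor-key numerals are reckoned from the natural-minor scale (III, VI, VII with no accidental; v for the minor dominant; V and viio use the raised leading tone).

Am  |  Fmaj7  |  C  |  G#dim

Am: minor triad on A = scale degree 1 → i.
Fmaj7: root F is the submediant; major seventh chord there is VI7.
C: root C is the mediant; major triad there is III.
G#dim: root G# is the leading tone; diminished triad there is viio.

i - VI7 - III - viio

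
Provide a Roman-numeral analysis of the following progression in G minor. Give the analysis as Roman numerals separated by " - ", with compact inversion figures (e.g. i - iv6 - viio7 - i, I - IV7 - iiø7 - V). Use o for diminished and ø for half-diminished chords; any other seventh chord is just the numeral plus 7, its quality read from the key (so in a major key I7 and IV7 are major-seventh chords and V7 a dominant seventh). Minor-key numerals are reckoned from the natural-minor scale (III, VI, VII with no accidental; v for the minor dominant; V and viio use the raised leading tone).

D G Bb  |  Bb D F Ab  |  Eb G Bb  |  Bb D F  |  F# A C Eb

i64 - V7/VI - VI - III - viio7

D-G-Bb: root G is the tonic; minor triad there is i64.
Bb-D-F-Ab: a dominant seventh chord on Bb, the applied dominant of VI → V7/VI.
Eb-G-Bb has root Eb, degree 6 in G minor, so VI.
Bb-D-F: major triad on Bb = scale degree 3 → III.
F#-A-C-Eb has root F#, degree 7 in G minor, so viio7.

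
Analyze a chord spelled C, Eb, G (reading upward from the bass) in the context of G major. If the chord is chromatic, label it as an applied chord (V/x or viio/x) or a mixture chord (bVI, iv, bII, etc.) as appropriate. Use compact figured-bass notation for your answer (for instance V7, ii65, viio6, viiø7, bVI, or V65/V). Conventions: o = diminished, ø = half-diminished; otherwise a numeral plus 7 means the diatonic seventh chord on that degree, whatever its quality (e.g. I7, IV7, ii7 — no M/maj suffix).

iv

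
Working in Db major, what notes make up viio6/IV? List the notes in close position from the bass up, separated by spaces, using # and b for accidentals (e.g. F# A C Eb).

Ab Cb F

viio6/IV is a secondary leading-tone chord. The target IV is Gb in Db major; the applied chord is rooted a semitone below, on F.
Building a diminished triad on F gives F-Ab-Cb.
The figured bass 6 indicates first inversion, placing the third (Ab) in the bass: Ab-Cb-F.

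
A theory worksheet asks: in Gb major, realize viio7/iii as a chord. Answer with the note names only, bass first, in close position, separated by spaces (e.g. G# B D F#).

A C Eb Gb

The slash marks an applied leading-tone chord: viio of iii. In Gb major, iii is Bb, so the leading tone to it is A, a half step below.
Building a fully diminished seventh chord on A gives A-C-Eb-Gb.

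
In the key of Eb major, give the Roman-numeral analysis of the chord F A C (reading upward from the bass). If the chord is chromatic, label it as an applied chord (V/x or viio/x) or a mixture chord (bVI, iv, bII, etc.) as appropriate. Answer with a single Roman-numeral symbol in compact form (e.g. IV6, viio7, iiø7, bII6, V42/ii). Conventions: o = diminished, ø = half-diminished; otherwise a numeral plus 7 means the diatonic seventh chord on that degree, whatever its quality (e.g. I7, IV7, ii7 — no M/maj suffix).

The pitches F-A-C form a major triad rooted on F.
F is not a diatonic chord root with this quality in Eb major, but it lies a perfect fifth above Bb (V), so the chord functions as an applied dominant of V.

V/V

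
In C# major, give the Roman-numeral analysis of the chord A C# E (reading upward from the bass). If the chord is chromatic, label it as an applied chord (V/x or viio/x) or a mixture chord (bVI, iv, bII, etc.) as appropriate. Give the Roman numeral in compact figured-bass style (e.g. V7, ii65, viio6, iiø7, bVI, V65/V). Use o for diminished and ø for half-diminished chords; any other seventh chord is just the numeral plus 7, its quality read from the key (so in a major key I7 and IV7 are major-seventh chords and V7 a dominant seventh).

bVI

The pitches A-C#-E form a major triad rooted on A.
A is the lowered sixth degree of C# major (diatonic 6 would be A#). This is a major triad on the lowered sixth degree, borrowed from the parallel minor.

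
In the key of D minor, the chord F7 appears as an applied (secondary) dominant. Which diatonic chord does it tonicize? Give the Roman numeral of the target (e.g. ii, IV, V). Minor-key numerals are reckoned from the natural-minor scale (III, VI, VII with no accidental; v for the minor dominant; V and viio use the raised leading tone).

The chord is a dominant seventh chord on F.
A dominant resolves down a perfect fifth: F → Bb. In D minor, Bb is scale degree 6, i.e. VI.

VI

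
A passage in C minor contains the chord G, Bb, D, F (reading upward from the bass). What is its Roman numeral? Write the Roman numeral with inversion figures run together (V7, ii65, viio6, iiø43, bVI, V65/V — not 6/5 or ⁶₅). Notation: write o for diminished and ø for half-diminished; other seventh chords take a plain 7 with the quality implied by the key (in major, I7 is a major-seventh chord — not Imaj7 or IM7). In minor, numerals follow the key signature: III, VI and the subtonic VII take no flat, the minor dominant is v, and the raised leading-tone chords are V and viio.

The pitches G-Bb-D-F form a minor seventh chord rooted on G.
G is scale degree 5 in C minor, and a minor seventh chord on that degree is written v7.

v7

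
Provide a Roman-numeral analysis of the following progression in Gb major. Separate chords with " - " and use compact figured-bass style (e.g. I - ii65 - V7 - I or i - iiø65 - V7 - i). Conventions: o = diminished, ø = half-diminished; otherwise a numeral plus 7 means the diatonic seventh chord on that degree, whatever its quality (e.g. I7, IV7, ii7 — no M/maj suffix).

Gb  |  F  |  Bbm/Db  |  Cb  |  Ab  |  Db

Gb: root Gb is the tonic; major triad there is I.
F is the secondary dominant of iii (major triad on F): V/iii.
Bbm/Db: root Bb is the mediant; minor triad there is iii6.
Cb has root Cb, degree 4 in Gb major, so IV.
Ab is the secondary dominant of V (major triad on Ab): V/V.
Db: major triad on Db = scale degree 5 → V.

I - V/iii - iii6 - IV - V/V - V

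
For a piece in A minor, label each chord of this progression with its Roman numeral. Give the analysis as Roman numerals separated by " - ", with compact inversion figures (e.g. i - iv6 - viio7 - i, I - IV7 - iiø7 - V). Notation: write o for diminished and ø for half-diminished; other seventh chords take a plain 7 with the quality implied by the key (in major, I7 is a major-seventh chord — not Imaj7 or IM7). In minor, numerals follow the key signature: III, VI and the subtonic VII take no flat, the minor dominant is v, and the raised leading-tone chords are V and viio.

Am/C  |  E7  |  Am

i6 - V7 - i

Am/C: minor triad on A = scale degree 1 → i6.
E7 has root E, degree 5 in A minor, so V7.
Am: root A is the tonic; minor triad there is i.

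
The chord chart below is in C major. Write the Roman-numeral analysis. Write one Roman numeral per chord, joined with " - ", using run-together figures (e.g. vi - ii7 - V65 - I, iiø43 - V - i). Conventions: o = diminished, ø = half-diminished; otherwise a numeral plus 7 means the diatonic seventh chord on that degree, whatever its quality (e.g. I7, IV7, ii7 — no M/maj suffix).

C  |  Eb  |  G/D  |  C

I - bIII - V64 - I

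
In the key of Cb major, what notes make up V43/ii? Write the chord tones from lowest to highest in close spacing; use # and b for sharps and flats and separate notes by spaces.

Eb Gb Ab C

V43/ii is a secondary dominant — the dominant seventh of ii. ii in Cb major is Db, so the applied chord's root is Ab, a perfect fifth above.
Building a dominant seventh chord on Ab gives Ab-C-Eb-Gb.
With the 43 figure the chord is in second inversion; from the bass Eb upward in close position it reads Eb-Gb-Ab-C.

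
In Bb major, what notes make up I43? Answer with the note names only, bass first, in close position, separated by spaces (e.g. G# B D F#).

The numeral's case and figure indicate a major seventh chord. In Bb major its root, scale degree 1, is Bb.
That chord is spelled Bb-D-F-A.
With the 43 figure the chord is in second inversion; from the bass F upward in close position it reads F-A-Bb-D.

F A Bb D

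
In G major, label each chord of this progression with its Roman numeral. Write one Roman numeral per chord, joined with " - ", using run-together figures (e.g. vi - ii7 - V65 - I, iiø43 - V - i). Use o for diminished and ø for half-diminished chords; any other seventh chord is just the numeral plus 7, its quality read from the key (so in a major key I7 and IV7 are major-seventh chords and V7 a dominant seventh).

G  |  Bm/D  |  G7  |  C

G: root G is the tonic; major triad there is I.
Bm/D: root B is the mediant; minor triad there is iii6.
G7: a dominant seventh chord on G, the applied dominant of IV → V7/IV.
C: root C is the subdominant; major triad there is IV.

I - iii6 - V7/IV - IV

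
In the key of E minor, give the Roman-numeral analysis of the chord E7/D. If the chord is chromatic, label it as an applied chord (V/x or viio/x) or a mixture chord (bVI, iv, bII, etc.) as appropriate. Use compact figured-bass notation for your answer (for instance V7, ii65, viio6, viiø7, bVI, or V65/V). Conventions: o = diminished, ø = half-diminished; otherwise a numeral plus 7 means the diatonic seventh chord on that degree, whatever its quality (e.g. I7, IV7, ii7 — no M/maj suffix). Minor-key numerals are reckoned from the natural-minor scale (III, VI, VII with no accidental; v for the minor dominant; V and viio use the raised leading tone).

V42/iv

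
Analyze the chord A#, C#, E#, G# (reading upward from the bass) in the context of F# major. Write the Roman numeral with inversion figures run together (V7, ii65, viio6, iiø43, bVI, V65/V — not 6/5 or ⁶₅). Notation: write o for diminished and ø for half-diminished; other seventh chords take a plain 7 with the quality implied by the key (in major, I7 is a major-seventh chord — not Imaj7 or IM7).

iii7

The pitches A#-C#-E#-G# form a minor seventh chord rooted on A#.
In F# major, A# is the mediant; the diatonic minor seventh chord there is iii7.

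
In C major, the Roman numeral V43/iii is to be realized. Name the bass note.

The applied chord V43/iii is rooted on B: B-D#-F#-A.
The figure 43 means second inversion — the fifth is in the bass.

F#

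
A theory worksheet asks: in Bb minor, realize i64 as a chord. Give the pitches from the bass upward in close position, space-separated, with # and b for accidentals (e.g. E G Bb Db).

F Bb Db

The numeral's case and figure indicate a minor triad. In Bb minor its root, the tonic, is Bb.
That chord is spelled Bb-Db-F.
The figured bass 64 indicates second inversion, placing the fifth (F) in the bass: F-Bb-Db.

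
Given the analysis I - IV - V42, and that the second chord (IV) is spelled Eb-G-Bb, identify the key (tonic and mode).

Bb major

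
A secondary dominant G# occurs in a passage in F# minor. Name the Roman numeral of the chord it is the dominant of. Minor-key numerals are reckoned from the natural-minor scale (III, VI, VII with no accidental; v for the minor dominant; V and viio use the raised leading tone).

The chord is a major triad on G#.
A dominant resolves down a perfect fifth: G# → C#. In F# minor, C# is scale degree 5, i.e. V.

V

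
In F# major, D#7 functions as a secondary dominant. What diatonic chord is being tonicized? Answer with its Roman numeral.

ii

The chord is a dominant seventh chord on D#.
A dominant resolves down a perfect fifth: D# → G#. In F# major, G# is scale degree 2, i.e. ii.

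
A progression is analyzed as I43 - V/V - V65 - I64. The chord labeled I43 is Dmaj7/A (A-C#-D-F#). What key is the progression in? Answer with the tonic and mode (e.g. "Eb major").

D major

I43 is given as A-C#-D-F# — a major seventh chord with root D.
If D is scale degree 1 and the mode makes that degree carry a major seventh chord, the tonic is D and the mode is major.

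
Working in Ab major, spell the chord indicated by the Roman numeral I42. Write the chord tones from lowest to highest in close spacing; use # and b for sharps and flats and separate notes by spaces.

G Ab C Eb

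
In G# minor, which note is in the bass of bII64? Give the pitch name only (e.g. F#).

bII in G# minor has root A; the chord is A-C#-E.
The figure 64 means second inversion — the fifth is in the bass.

E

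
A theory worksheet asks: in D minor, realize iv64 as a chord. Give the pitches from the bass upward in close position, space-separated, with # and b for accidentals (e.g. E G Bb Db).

The numeral's case and figure indicate a minor triad. In D minor its root, the fourth degree, is G.
Stacking thirds from G gives G-Bb-D.
With the 64 figure the chord is in second inversion; from the bass D upward in close position it reads D-G-Bb.

D G Bb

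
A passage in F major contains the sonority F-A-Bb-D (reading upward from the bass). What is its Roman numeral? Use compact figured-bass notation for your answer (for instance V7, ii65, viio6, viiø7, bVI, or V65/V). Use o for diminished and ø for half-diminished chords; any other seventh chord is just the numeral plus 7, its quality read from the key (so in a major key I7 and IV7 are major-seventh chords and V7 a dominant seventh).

IV43

The pitches Bb-D-F-A form a major seventh chord rooted on Bb.
Bb is scale degree 4 in F major, and a major seventh chord on that degree is written IV7.
With F in the bass the chord is in second inversion, so the figured bass is 43.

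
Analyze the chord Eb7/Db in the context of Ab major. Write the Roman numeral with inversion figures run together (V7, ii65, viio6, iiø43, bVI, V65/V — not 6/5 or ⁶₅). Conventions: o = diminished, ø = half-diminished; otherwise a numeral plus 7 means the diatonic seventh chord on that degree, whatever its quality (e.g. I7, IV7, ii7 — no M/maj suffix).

V42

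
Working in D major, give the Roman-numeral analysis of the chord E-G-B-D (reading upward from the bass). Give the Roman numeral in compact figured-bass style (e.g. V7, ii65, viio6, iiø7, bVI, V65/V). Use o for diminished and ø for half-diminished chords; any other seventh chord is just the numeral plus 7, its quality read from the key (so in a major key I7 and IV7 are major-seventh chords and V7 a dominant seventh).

Stacked in thirds the chord is E-G-B-D: a minor seventh chord on E.
E is scale degree 2 in D major, and a minor seventh chord on that degree is written ii7.

ii7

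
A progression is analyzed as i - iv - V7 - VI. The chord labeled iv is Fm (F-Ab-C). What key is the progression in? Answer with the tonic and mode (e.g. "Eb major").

C minor

The chord Fm is a minor triad rooted on F; its label is iv.
Counting down 3 scale steps from F places the tonic on C; a minor triad on degree 4 is diatonic only in minor.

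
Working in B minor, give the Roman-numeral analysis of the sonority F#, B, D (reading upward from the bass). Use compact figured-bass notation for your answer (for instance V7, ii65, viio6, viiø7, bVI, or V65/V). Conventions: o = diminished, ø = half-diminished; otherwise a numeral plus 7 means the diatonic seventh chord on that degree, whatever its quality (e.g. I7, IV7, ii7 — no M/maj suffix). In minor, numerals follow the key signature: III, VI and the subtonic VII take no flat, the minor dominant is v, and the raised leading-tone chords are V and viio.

Stacked in thirds the chord is B-D-F#: a minor triad on B.
B is scale degree 1 in B minor, and a minor triad on that degree is written i.
With F# in the bass the chord is in second inversion, so the figured bass is 64.

i64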